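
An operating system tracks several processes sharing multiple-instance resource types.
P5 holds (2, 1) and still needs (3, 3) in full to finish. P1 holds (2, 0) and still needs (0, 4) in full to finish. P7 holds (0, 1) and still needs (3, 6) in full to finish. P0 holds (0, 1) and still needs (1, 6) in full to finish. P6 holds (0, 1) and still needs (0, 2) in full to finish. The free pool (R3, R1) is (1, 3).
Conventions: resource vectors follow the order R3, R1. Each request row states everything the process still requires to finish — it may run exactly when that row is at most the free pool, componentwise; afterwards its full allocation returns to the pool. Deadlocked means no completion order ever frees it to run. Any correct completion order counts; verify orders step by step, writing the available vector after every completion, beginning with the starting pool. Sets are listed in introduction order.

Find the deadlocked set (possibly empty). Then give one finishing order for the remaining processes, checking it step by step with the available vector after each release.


Deadlocked: P7 and P0.
Key observation: no order helps: past P6, P1, P5, the free pool tops out at (5, 5), below what each blocked process needs in R1.
One completion order for the rest: P6, P1, P5. Check, step by step:
  pool = (1, 3)
  run P6 (needs (0, 2), free (1, 3)); after release of (0, 1) the pool is (1, 4)
  run P1 (needs (0, 4), free (1, 4)); after release of (2, 0) the pool is (3, 4)
  run P5 (needs (3, 3), free (3, 4)); after release of (2, 1) the pool is (5, 5)
None of the blocked processes ever fits:
  P7 cannot run: need (3, 6) vs free (5, 5) (insufficient R1)
  P0 cannot run: need (1, 6) vs free (5, 5) (insufficient R1)


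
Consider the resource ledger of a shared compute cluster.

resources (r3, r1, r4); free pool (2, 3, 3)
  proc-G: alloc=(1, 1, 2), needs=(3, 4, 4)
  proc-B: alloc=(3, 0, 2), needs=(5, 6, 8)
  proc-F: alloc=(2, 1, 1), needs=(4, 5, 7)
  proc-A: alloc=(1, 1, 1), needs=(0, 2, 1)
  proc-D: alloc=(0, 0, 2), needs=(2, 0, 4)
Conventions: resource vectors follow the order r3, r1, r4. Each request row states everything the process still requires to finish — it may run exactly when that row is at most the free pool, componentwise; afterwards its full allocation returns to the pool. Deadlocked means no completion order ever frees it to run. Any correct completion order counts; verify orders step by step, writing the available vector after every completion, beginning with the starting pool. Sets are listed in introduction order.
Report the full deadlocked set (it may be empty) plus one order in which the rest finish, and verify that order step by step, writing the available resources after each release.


Nothing here is deadlocked.
Key observation: no deadlock: proc-A fits now, and the freed resources carry the rest through.
A valid finishing order for the others: proc-A, proc-G, proc-D, proc-F, proc-B. Step-by-step check:
  pool = (2, 3, 3)
  proc-A: need (0, 2, 1) fits (2, 3, 3); releases (1, 1, 1), pool now (3, 4, 4)
  proc-G: need (3, 4, 4) fits (3, 4, 4); releases (1, 1, 2), pool now (4, 5, 6)
  proc-D: need (2, 0, 4) fits (4, 5, 6); releases (0, 0, 2), pool now (4, 5, 8)
  proc-F: need (4, 5, 7) fits (4, 5, 8); releases (2, 1, 1), pool now (6, 6, 9)
  proc-B: need (5, 6, 8) fits (6, 6, 9); releases (3, 0, 2), pool now (9, 6, 11)


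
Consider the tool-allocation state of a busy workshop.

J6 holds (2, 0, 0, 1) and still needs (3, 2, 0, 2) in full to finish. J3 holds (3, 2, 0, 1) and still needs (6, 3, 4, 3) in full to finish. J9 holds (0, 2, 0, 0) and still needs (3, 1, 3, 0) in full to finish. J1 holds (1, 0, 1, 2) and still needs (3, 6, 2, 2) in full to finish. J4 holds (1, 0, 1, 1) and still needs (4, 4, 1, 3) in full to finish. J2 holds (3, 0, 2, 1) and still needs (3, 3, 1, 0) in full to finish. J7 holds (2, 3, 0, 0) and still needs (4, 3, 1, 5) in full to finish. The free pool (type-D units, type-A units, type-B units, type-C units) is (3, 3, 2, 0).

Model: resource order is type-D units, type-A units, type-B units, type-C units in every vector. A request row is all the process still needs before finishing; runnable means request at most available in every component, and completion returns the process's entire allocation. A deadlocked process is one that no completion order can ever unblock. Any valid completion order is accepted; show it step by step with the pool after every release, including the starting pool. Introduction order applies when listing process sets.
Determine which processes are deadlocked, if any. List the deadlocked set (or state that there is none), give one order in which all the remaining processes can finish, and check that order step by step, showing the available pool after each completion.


Deadlocked set: J6, J3, J1, J4 and J7.
Key observation: once J2, J9 finish, the pool peaks at (6, 5, 4, 1) — and every remaining process still needs more type-C units than that.
One completion order for the rest: J2, J9. Verifying each step:
  pool = (3, 3, 2, 0)
  J2 needs (3, 3, 1, 0) <= (3, 3, 2, 0) -> finishes; pool += (3, 0, 2, 1) = (6, 3, 4, 1)
  J9 needs (3, 1, 3, 0) <= (6, 3, 4, 1) -> finishes; pool += (0, 2, 0, 0) = (6, 5, 4, 1)
The stuck group stays short no matter what:
  J6 cannot run: need (3, 2, 0, 2) vs free (6, 5, 4, 1) (insufficient type-C units)
  J3 cannot run: need (6, 3, 4, 3) vs free (6, 5, 4, 1) (insufficient type-C units)
  J1 cannot run: need (3, 6, 2, 2) vs free (6, 5, 4, 1) (insufficient type-A units and type-C units)
  J4 cannot run: need (4, 4, 1, 3) vs free (6, 5, 4, 1) (insufficient type-C units)
  J7 cannot run: need (4, 3, 1, 5) vs free (6, 5, 4, 1) (insufficient type-C units)


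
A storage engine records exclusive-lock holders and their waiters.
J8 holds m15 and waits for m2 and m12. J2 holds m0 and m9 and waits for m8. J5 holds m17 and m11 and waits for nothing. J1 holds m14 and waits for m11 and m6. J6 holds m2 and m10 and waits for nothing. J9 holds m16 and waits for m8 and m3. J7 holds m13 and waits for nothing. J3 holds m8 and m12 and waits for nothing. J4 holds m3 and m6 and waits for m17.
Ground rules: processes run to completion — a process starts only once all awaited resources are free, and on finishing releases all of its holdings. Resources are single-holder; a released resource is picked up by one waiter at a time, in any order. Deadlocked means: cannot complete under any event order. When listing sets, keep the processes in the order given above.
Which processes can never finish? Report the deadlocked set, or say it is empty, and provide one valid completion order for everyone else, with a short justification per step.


No process is deadlocked.
Key observation: the wait graph is acyclic; completion cascades from the unblocked processes through everyone else.
The rest can finish in the order J3, J7, J5, J4, J1, J6, J9, J2, J8.
Check, step by step:
  J3 waits on nothing -> runs at once and releases m8 and m12
  J7 waits on nothing -> runs at once and releases m13
  J5 waits on nothing -> runs at once and releases m17 and m11
  run J4 (all its waits — m17 — are resolved); releases m3 and m6
  run J1 (all its waits — m11 and m6 — are resolved); releases m14
  J6 waits on nothing -> runs at once and releases m2 and m10
  run J9 (all its waits — m8 and m3 — are resolved); releases m16
  run J2 (all its waits — m8 — are resolved); releases m0 and m9
  run J8 (all its waits — m2 and m12 — are resolved); releases m15


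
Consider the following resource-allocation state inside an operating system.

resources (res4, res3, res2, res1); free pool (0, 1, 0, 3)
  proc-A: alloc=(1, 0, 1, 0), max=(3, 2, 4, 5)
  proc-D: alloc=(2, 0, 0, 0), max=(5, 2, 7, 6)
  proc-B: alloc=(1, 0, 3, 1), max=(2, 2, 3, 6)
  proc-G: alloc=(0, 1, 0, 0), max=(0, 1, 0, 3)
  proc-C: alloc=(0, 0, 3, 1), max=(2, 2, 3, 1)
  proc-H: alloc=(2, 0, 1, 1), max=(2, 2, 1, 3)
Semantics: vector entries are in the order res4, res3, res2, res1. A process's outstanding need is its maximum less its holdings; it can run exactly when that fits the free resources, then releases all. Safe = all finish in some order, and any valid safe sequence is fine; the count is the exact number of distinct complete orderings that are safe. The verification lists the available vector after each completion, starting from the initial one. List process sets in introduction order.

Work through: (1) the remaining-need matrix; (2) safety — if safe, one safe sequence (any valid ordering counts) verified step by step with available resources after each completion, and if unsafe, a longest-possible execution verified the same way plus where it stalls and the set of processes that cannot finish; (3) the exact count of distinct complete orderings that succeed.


(1) Remaining need (order res4, res3, res2, res1):
  proc-A: (2, 2, 3, 5)
  proc-D: (3, 2, 7, 6)
  proc-B: (1, 2, 0, 5)
  proc-G: (0, 0, 0, 3)
  proc-C: (2, 2, 0, 0)
  proc-H: (0, 2, 0, 2)
(2) The state is SAFE; one workable sequence: proc-G, proc-H, proc-C, proc-A, proc-B, proc-D.
Key observation: the order's first zero-slack moment is proc-G ((0, 0, 0, 3) needed, (0, 1, 0, 3) free — a requested resource with nothing to spare).
Walking it through:
  pool = (0, 1, 0, 3)
  proc-G needs (0, 0, 0, 3) <= (0, 1, 0, 3) -> finishes; pool += (0, 1, 0, 0) = (0, 2, 0, 3)
  proc-H needs (0, 2, 0, 2) <= (0, 2, 0, 3) -> finishes; pool += (2, 0, 1, 1) = (2, 2, 1, 4)
  proc-C needs (2, 2, 0, 0) <= (2, 2, 1, 4) -> finishes; pool += (0, 0, 3, 1) = (2, 2, 4, 5)
  proc-A needs (2, 2, 3, 5) <= (2, 2, 4, 5) -> finishes; pool += (1, 0, 1, 0) = (3, 2, 5, 5)
  proc-B needs (1, 2, 0, 5) <= (3, 2, 5, 5) -> finishes; pool += (1, 0, 3, 1) = (4, 2, 8, 6)
  proc-D needs (3, 2, 7, 6) <= (4, 2, 8, 6) -> finishes; pool += (2, 0, 0, 0) = (6, 2, 8, 6)
(3) Precisely 3 of the possible complete orderings are safe sequences.


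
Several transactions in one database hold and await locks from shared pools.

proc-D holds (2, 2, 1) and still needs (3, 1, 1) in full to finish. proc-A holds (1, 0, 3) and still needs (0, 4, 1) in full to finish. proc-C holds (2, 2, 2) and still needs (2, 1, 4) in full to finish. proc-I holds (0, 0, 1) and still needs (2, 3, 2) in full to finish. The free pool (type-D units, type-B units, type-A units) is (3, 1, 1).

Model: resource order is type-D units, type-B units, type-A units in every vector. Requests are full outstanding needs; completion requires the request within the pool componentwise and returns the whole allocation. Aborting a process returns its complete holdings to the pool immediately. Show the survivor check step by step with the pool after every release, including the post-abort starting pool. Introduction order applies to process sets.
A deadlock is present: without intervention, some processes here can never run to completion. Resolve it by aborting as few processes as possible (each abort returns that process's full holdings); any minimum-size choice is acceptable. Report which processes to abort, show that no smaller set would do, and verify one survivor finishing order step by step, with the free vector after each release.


The answer: abort proc-C.
Key observation: no ordering could ever have run proc-A before the abort of proc-C; with (2, 2, 2) back in the pool it fits at step 3.
Minimality: the empty abort set fails — the state is deadlocked as it stands.
The survivors complete as proc-D, proc-I, proc-A. Check, step by step (starting from the post-abort pool):
  pool = (5, 3, 3)
  proc-D needs (3, 1, 1) <= (5, 3, 3) -> finishes; pool += (2, 2, 1) = (7, 5, 4)
  proc-I needs (2, 3, 2) <= (7, 5, 4) -> finishes; pool += (0, 0, 1) = (7, 5, 5)
  proc-A needs (0, 4, 1) <= (7, 5, 5) -> finishes; pool += (1, 0, 3) = (8, 5, 8)


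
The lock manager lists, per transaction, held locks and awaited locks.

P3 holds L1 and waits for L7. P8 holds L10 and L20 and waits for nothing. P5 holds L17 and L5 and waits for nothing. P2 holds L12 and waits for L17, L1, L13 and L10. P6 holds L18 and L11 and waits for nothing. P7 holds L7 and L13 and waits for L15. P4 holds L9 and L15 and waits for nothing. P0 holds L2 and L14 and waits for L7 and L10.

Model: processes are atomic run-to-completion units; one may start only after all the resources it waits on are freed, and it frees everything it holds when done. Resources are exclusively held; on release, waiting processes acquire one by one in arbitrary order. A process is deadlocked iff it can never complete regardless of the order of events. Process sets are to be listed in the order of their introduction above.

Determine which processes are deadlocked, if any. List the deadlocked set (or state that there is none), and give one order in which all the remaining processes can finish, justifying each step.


No process is deadlocked.
Key observation: no waiting chain loops back on itself — every chain ends at a process that waits on nothing, so everyone eventually runs.
One completion order for the rest: P8, P4, P7, P5, P0, P3, P2, P6.
Check, step by step:
  P8 waits on nothing -> runs at once and releases L10 and L20
  P4 waits on nothing -> runs at once and releases L9 and L15
  run P7 (all its waits — L15 — are resolved); releases L7 and L13
  P5 waits on nothing -> runs at once and releases L17 and L5
  run P0 (all its waits — L7 and L10 — are resolved); releases L2 and L14
  run P3 (all its waits — L7 — are resolved); releases L1
  run P2 (all its waits — L17, L1, L13 and L10 — are resolved); releases L12
  P6 waits on nothing -> runs at once and releases L18 and L11


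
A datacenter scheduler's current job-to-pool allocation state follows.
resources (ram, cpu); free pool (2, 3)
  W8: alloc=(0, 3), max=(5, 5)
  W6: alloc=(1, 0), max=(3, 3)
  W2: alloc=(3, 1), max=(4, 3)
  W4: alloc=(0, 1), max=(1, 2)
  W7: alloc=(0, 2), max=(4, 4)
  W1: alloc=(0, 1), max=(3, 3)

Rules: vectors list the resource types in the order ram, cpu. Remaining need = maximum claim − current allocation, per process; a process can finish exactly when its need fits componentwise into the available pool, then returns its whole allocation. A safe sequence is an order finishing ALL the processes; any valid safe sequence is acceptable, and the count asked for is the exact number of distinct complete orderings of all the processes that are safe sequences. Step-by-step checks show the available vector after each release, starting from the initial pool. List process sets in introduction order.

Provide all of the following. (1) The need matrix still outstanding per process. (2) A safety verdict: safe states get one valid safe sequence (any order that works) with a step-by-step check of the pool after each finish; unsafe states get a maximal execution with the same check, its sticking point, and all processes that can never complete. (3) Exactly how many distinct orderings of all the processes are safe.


(1) Remaining need (order ram, cpu):
  W8: (5, 2)
  W6: (2, 3)
  W2: (1, 2)
  W4: (1, 1)
  W7: (4, 2)
  W1: (3, 2)
(2) SAFE, for example via the order W2, W8, W6, W1, W7, W4.
Key observation: the order's first zero-slack moment is W8 ((5, 2) needed, (5, 4) free — a requested resource with nothing to spare).
Walking it through:
  pool = (2, 3)
  W2 needs (1, 2) <= (2, 3) -> finishes; pool += (3, 1) = (5, 4)
  W8 needs (5, 2) <= (5, 4) -> finishes; pool += (0, 3) = (5, 7)
  W6 needs (2, 3) <= (5, 7) -> finishes; pool += (1, 0) = (6, 7)
  W1 needs (3, 2) <= (6, 7) -> finishes; pool += (0, 1) = (6, 8)
  W7 needs (4, 2) <= (6, 8) -> finishes; pool += (0, 2) = (6, 10)
  W4 needs (1, 1) <= (6, 10) -> finishes; pool += (0, 1) = (6, 11)
(3) The exact count: 192 of the possible complete orderings are safe sequences.


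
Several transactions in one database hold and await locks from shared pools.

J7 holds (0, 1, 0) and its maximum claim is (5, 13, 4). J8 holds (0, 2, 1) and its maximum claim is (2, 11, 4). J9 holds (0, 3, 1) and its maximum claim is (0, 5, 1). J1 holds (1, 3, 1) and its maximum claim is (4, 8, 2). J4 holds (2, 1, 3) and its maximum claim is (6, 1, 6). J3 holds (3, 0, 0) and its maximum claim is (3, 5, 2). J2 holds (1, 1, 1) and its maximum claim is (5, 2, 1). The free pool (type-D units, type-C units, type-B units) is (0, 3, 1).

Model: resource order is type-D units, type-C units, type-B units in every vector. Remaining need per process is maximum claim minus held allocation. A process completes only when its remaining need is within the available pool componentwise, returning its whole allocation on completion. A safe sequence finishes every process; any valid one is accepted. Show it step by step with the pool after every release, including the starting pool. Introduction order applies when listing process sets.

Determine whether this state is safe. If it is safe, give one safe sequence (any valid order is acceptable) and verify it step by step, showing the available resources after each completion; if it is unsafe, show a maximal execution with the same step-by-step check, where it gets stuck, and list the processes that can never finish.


SAFE, for example via the order J9, J3, J1, J4, J8, J2, J7.
Key observation: at J3 the run first touches a limit — (0, 5, 2) against (0, 6, 2), exact on a resource it actually requests.
Walking it through:
  pool = (0, 3, 1)
  run J9 (needs (0, 2, 0), free (0, 3, 1)); after release of (0, 3, 1) the pool is (0, 6, 2)
  run J3 (needs (0, 5, 2), free (0, 6, 2)); after release of (3, 0, 0) the pool is (3, 6, 2)
  run J1 (needs (3, 5, 1), free (3, 6, 2)); after release of (1, 3, 1) the pool is (4, 9, 3)
  run J4 (needs (4, 0, 3), free (4, 9, 3)); after release of (2, 1, 3) the pool is (6, 10, 6)
  run J8 (needs (2, 9, 3), free (6, 10, 6)); after release of (0, 2, 1) the pool is (6, 12, 7)
  run J2 (needs (4, 1, 0), free (6, 12, 7)); after release of (1, 1, 1) the pool is (7, 13, 8)
  run J7 (needs (5, 12, 4), free (7, 13, 8)); after release of (0, 1, 0) the pool is (7, 14, 8)


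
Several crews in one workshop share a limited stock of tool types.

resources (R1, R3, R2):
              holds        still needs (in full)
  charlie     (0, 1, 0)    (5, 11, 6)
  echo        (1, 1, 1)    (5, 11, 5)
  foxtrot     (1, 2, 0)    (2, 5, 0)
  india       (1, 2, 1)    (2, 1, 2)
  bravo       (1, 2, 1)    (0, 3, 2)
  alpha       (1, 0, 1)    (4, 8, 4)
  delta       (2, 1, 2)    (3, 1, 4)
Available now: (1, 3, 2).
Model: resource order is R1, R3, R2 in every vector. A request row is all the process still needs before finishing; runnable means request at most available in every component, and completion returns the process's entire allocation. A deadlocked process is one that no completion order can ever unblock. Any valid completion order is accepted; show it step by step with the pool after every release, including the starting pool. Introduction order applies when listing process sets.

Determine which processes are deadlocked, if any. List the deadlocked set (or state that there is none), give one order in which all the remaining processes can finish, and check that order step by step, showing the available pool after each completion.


Deadlocked: charlie and echo.
Key observation: the wall is R3: completing bravo, foxtrot, india, delta, alpha brings the pool only to (7, 10, 7), and all the rest need more.
The rest can finish in the order bravo, foxtrot, india, delta, alpha. Check, step by step:
  pool = (1, 3, 2)
  bravo needs (0, 3, 2) <= (1, 3, 2) -> finishes; pool += (1, 2, 1) = (2, 5, 3)
  foxtrot needs (2, 5, 0) <= (2, 5, 3) -> finishes; pool += (1, 2, 0) = (3, 7, 3)
  india needs (2, 1, 2) <= (3, 7, 3) -> finishes; pool += (1, 2, 1) = (4, 9, 4)
  delta needs (3, 1, 4) <= (4, 9, 4) -> finishes; pool += (2, 1, 2) = (6, 10, 6)
  alpha needs (4, 8, 4) <= (6, 10, 6) -> finishes; pool += (1, 0, 1) = (7, 10, 7)
The blocked processes can never fit:
  charlie still needs (5, 11, 6) but only (7, 10, 7) is free — short on R3
  echo still needs (5, 11, 5) but only (7, 10, 7) is free — short on R3


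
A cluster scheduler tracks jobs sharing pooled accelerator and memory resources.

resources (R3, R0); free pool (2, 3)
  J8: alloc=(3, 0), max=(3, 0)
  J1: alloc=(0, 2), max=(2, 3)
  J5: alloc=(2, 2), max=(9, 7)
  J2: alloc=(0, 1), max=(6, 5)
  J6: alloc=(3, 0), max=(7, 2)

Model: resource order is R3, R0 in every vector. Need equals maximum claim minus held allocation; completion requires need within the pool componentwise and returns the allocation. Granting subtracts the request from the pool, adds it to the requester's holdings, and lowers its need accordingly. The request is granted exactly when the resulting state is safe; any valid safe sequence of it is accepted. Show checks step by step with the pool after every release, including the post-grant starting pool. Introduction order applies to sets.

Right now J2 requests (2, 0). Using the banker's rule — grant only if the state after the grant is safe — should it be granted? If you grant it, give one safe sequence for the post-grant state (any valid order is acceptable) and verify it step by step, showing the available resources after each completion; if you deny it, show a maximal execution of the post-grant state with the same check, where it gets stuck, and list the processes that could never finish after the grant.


DENY: after the grant no complete ordering would exist.
Key observation: the pool after J8, J1 is (3, 5); every surviving request exceeds it in R3, so progress ends there.
On the post-grant state, J8, J1 is a maximal run — nothing extends it. Check, step by step:
  pool = (0, 3)
  J8 needs (0, 0) <= (0, 3) -> finishes; pool += (3, 0) = (3, 3)
  J1 needs (2, 1) <= (3, 3) -> finishes; pool += (0, 2) = (3, 5)
  J5 cannot run: need (7, 5) vs free (3, 5) (insufficient R3)
  J2 cannot run: need (4, 4) vs free (3, 5) (insufficient R3)
  J6 cannot run: need (4, 2) vs free (3, 5) (insufficient R3)
Processes that could never finish after the grant: J5, J2 and J6.


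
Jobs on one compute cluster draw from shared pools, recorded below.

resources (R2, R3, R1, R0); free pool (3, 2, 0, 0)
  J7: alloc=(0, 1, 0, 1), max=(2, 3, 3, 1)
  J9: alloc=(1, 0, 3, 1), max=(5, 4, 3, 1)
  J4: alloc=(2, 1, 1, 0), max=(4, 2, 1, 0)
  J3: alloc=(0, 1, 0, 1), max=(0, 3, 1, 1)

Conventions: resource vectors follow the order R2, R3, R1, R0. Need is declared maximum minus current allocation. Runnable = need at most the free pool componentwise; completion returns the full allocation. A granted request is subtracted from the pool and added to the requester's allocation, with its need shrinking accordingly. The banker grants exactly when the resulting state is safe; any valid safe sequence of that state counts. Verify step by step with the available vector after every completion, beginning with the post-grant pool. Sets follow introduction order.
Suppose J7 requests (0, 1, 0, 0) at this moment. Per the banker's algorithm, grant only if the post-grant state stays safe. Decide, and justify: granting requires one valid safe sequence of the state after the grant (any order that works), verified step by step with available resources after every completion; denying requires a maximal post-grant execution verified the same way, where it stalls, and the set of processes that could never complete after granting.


DENY. Granting would leave the state unsafe.
Key observation: after J4, J3 the pool peaks at (5, 3, 1, 1), and each blocked process is short somewhere: J7 on R1; J9 on R3.
Pretend the grant happened; the run J4, J3 goes as far as possible. Step-by-step check:
  pool = (3, 1, 0, 0)
  J4: need (2, 1, 0, 0) fits (3, 1, 0, 0); releases (2, 1, 1, 0), pool now (5, 2, 1, 0)
  J3: need (0, 2, 1, 0) fits (5, 2, 1, 0); releases (0, 1, 0, 1), pool now (5, 3, 1, 1)
  blocked: J7 wants (2, 1, 3, 0), pool (5, 3, 1, 1) — not enough R1
  blocked: J9 wants (4, 4, 0, 0), pool (5, 3, 1, 1) — not enough R3
Had the request been granted, J7 and J9 could never finish.


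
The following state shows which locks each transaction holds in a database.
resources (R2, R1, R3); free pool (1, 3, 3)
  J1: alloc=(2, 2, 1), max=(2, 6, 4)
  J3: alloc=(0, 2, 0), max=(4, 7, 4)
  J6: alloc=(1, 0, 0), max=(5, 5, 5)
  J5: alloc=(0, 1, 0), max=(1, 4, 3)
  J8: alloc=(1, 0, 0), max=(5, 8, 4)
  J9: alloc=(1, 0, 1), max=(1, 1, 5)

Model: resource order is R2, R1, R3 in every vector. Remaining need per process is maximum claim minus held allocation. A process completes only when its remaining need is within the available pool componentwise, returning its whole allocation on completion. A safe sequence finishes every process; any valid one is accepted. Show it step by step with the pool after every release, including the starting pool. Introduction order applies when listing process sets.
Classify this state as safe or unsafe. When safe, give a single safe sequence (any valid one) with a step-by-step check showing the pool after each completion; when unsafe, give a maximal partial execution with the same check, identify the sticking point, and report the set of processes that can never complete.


The state is SAFE; one workable sequence: J5, J1, J9, J3, J8, J6.
Key observation: J5 marks the first exact bind of the order: its need (1, 3, 3) fits the free (1, 3, 3) with zero slack on a requested resource.
Verifying each step:
  pool = (1, 3, 3)
  run J5 (needs (1, 3, 3), free (1, 3, 3)); after release of (0, 1, 0) the pool is (1, 4, 3)
  run J1 (needs (0, 4, 3), free (1, 4, 3)); after release of (2, 2, 1) the pool is (3, 6, 4)
  run J9 (needs (0, 1, 4), free (3, 6, 4)); after release of (1, 0, 1) the pool is (4, 6, 5)
  run J3 (needs (4, 5, 4), free (4, 6, 5)); after release of (0, 2, 0) the pool is (4, 8, 5)
  run J8 (needs (4, 8, 4), free (4, 8, 5)); after release of (1, 0, 0) the pool is (5, 8, 5)
  run J6 (needs (4, 5, 5), free (5, 8, 5)); after release of (1, 0, 0) the pool is (6, 8, 5)


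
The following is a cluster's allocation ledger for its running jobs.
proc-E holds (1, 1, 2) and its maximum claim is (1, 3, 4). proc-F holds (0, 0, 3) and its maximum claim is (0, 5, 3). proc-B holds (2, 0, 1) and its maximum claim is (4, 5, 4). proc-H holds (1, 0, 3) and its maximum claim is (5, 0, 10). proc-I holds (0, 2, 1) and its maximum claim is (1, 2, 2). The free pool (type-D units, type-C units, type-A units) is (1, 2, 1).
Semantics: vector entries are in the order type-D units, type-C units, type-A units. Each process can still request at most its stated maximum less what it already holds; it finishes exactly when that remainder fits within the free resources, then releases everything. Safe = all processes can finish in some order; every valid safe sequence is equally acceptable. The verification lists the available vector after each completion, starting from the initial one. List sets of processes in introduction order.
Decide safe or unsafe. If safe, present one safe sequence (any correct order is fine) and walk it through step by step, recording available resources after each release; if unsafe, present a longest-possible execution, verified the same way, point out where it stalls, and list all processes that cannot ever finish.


SAFE — a valid safe sequence is proc-I, proc-E, proc-B, proc-F, proc-H.
Key observation: proc-I is the earliest step where a requested resource binds exactly: need (1, 0, 1), pool (1, 2, 1) at its turn.
Check, step by step:
  pool = (1, 2, 1)
  proc-I needs (1, 0, 1) <= (1, 2, 1) -> finishes; pool += (0, 2, 1) = (1, 4, 2)
  proc-E needs (0, 2, 2) <= (1, 4, 2) -> finishes; pool += (1, 1, 2) = (2, 5, 4)
  proc-B needs (2, 5, 3) <= (2, 5, 4) -> finishes; pool += (2, 0, 1) = (4, 5, 5)
  proc-F needs (0, 5, 0) <= (4, 5, 5) -> finishes; pool += (0, 0, 3) = (4, 5, 8)
  proc-H needs (4, 0, 7) <= (4, 5, 8) -> finishes; pool += (1, 0, 3) = (5, 5, 11)


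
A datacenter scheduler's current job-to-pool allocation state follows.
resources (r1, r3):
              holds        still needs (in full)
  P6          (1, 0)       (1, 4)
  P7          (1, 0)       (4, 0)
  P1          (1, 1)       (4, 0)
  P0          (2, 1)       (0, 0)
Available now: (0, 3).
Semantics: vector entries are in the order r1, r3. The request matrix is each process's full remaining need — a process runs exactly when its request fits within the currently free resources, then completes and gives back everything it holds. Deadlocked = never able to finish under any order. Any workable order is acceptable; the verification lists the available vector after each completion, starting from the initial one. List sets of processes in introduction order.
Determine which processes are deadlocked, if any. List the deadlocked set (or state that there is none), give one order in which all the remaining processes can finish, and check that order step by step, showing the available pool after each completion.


The deadlocked set is P7 and P1.
Key observation: the pool after P0, P6 is (3, 4); every surviving request exceeds it in r1, so progress ends there.
One completion order for the rest: P0, P6. Step-by-step check:
  pool = (0, 3)
  P0 needs (0, 0) <= (0, 3) -> finishes; pool += (2, 1) = (2, 4)
  P6 needs (1, 4) <= (2, 4) -> finishes; pool += (1, 0) = (3, 4)
The stuck group stays short no matter what:
  P7 still needs (4, 0) but only (3, 4) is free — short on r1
  P1 still needs (4, 0) but only (3, 4) is free — short on r1


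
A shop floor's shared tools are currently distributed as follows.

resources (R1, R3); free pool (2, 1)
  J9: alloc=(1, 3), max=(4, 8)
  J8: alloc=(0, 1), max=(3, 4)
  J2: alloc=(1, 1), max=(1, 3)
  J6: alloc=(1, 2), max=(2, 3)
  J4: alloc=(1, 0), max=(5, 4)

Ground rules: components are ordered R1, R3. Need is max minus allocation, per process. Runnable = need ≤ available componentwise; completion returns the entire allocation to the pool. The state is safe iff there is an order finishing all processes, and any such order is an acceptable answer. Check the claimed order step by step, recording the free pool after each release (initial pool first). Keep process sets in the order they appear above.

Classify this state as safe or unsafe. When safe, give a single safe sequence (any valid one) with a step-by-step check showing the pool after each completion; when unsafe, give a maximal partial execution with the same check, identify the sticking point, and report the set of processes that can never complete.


The state is SAFE; one workable sequence: J6, J2, J8, J4, J9.
Key observation: at J6 the run first touches a limit — (1, 1) against (2, 1), exact on a resource it actually requests.
Walking it through:
  pool = (2, 1)
  J6: need (1, 1) fits (2, 1); releases (1, 2), pool now (3, 3)
  J2: need (0, 2) fits (3, 3); releases (1, 1), pool now (4, 4)
  J8: need (3, 3) fits (4, 4); releases (0, 1), pool now (4, 5)
  J4: need (4, 4) fits (4, 5); releases (1, 0), pool now (5, 5)
  J9: need (3, 5) fits (5, 5); releases (1, 3), pool now (6, 8)


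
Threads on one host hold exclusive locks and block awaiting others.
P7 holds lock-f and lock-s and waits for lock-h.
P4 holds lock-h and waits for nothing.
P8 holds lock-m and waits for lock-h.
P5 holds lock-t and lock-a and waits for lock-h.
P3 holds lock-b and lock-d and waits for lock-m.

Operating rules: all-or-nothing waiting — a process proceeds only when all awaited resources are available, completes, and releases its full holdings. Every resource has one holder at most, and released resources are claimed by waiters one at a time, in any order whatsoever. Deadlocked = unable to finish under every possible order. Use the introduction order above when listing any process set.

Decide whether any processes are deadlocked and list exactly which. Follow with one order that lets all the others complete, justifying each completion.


Nothing here is deadlocked.
Key observation: although several processes wait, no cycle exists — each chain bottoms out at a free runner.
One completion order for the rest: P4, P8, P3, P5, P7.
Walking it through:
  P4: no waits; runs immediately, freeing lock-h
  P8 waits on lock-h — all released -> runs and releases lock-m
  P3 waits on lock-m — all released -> runs and releases lock-b and lock-d
  P5 waits on lock-h — all released -> runs and releases lock-t and lock-a
  P7 waits on lock-h — all released -> runs and releases lock-f and lock-s


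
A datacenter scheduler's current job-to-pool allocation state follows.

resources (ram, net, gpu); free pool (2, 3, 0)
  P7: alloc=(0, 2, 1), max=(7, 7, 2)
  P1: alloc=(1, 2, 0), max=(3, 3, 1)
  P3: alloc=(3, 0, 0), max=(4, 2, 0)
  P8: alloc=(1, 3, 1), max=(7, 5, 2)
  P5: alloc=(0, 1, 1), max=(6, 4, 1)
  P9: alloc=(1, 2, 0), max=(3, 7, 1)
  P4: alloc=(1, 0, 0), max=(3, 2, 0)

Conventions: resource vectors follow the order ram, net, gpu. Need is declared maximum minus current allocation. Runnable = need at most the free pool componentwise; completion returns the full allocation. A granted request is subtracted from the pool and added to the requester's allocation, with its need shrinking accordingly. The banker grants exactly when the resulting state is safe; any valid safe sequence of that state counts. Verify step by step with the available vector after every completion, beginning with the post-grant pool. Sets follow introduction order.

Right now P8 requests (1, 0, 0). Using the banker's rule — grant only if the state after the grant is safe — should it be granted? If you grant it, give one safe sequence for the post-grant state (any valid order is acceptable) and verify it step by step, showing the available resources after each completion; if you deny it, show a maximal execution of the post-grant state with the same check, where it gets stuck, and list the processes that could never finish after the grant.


DENY. Granting would leave the state unsafe.
Key observation: after P3, P4 the pool peaks at (5, 3, 0), and each blocked process is short somewhere: P7 on ram, net, gpu; P1 on gpu; P8 on gpu; P5 on ram; P9 on net, gpu.
On the post-grant state, P3, P4 is a maximal run — nothing extends it. Walking it through:
  pool = (1, 3, 0)
  P3 needs (1, 2, 0) <= (1, 3, 0) -> finishes; pool += (3, 0, 0) = (4, 3, 0)
  P4 needs (2, 2, 0) <= (4, 3, 0) -> finishes; pool += (1, 0, 0) = (5, 3, 0)
  P7 cannot run: need (7, 5, 1) vs free (5, 3, 0) (insufficient ram, net and gpu)
  P1 cannot run: need (2, 1, 1) vs free (5, 3, 0) (insufficient gpu)
  P8 cannot run: need (5, 2, 1) vs free (5, 3, 0) (insufficient gpu)
  P5 cannot run: need (6, 3, 0) vs free (5, 3, 0) (insufficient ram)
  P9 cannot run: need (2, 5, 1) vs free (5, 3, 0) (insufficient net and gpu)
Processes that could never finish after the grant: P7, P1, P8, P5 and P9.


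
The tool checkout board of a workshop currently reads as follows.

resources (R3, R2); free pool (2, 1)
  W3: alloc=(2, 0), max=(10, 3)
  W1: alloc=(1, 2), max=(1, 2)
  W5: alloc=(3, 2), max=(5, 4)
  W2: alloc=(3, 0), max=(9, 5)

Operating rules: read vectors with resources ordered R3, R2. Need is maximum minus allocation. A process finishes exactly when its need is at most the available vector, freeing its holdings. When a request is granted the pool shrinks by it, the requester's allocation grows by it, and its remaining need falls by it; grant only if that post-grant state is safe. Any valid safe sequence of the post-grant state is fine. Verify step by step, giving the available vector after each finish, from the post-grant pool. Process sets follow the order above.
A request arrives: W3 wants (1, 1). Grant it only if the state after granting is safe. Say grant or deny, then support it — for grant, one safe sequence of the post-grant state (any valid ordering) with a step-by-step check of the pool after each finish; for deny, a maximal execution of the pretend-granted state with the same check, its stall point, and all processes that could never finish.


DENY: after the grant no complete ordering would exist.
Key observation: even finishing W1, W5 leaves just (5, 4) free — too little R3 for any of the remaining processes.
Pretend the grant happened; the run W1, W5 goes as far as possible. Walking it through:
  pool = (1, 0)
  run W1 (needs (0, 0), free (1, 0)); after release of (1, 2) the pool is (2, 2)
  run W5 (needs (2, 2), free (2, 2)); after release of (3, 2) the pool is (5, 4)
  blocked: W3 wants (7, 2), pool (5, 4) — not enough R3
  blocked: W2 wants (6, 5), pool (5, 4) — not enough R3 and R2
Had the request been granted, W3 and W2 could never finish.


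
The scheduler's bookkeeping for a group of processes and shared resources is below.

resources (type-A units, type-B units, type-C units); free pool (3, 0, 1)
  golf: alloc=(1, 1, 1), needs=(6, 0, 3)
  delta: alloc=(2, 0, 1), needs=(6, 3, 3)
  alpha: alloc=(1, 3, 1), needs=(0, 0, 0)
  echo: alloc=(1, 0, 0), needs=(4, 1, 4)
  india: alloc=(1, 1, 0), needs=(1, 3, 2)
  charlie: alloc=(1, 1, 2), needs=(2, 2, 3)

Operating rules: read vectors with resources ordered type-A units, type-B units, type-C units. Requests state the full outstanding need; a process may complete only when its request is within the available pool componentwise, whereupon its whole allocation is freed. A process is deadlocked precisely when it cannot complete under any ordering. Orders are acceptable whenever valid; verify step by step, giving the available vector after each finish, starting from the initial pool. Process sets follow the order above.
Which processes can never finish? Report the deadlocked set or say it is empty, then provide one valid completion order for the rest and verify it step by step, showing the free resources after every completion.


Deadlocked set: golf, delta, echo and charlie.
Key observation: even finishing alpha, india leaves just (5, 4, 2) free — too little type-C units for any of the remaining processes.
A valid finishing order for the others: alpha, india. Check, step by step:
  pool = (3, 0, 1)
  run alpha (needs (0, 0, 0), free (3, 0, 1)); after release of (1, 3, 1) the pool is (4, 3, 2)
  run india (needs (1, 3, 2), free (4, 3, 2)); after release of (1, 1, 0) the pool is (5, 4, 2)
The blocked processes can never fit:
  golf cannot run: need (6, 0, 3) vs free (5, 4, 2) (insufficient type-A units and type-C units)
  delta cannot run: need (6, 3, 3) vs free (5, 4, 2) (insufficient type-A units and type-C units)
  echo cannot run: need (4, 1, 4) vs free (5, 4, 2) (insufficient type-C units)
  charlie cannot run: need (2, 2, 3) vs free (5, 4, 2) (insufficient type-C units)


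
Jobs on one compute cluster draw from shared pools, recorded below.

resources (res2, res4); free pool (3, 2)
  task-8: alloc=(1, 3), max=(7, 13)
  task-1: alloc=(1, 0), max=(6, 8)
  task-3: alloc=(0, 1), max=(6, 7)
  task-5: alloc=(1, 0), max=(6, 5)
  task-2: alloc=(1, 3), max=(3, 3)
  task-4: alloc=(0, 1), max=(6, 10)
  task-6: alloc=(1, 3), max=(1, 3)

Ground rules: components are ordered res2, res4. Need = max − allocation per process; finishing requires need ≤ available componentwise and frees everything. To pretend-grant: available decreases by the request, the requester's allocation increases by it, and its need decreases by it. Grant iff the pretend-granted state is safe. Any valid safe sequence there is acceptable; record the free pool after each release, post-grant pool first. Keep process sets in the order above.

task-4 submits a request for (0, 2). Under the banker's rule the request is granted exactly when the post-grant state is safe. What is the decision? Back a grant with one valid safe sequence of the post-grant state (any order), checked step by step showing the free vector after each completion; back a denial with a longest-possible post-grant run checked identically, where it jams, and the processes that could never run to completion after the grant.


GRANT — the state after the grant stays safe, e.g. via task-2, task-6, task-5, task-3, task-4, task-1, task-8.
Key observation: even at the reduced pool (3, 0), task-2 fits immediately, so safety survives the grant.
Check on the post-grant state, step by step:
  pool = (3, 0)
  task-2: need (2, 0) fits (3, 0); releases (1, 3), pool now (4, 3)
  task-6: need (0, 0) fits (4, 3); releases (1, 3), pool now (5, 6)
  task-5: need (5, 5) fits (5, 6); releases (1, 0), pool now (6, 6)
  task-3: need (6, 6) fits (6, 6); releases (0, 1), pool now (6, 7)
  task-4: need (6, 7) fits (6, 7); releases (0, 3), pool now (6, 10)
  task-1: need (5, 8) fits (6, 10); releases (1, 0), pool now (7, 10)
  task-8: need (6, 10) fits (7, 10); releases (1, 3), pool now (8, 13)
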